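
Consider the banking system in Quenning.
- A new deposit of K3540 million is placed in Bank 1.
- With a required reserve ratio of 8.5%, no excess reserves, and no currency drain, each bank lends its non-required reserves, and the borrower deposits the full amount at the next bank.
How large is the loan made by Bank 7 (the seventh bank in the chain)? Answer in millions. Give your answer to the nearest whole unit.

K1901 million

Each bank lends a fraction (1 − rr) = 0.9150 of the deposit it receives, so Bank 7 receives 3540·0.9150^6 and lends 3540·0.9150^7 ≈ 1900.8635 million.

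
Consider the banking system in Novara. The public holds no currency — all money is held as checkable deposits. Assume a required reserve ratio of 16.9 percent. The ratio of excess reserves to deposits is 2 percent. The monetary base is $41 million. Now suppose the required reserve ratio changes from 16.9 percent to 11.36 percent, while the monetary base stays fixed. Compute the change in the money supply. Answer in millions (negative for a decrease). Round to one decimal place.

$90.0 million

Initially m₁ = 1 / (0.169 + 0.02) ≈ 5.2910, so M₁ = 5.2910 × 41 = 216.931 million.
After the change m₂ = 1 / (0.1136 + 0.02) ≈ 7.4850, so M₂ = 7.4850 × 41 = 306.885 million.
ΔM = M₂ − M₁ = 306.885 − 216.931 = 89.954 million.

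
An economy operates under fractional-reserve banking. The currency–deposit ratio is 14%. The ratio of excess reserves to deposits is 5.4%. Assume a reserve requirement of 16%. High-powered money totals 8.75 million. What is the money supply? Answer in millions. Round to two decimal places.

The money multiplier is m = (1 + c) / (rr + e + c) = (1 + 0.14) / (0.16 + 0.054 + 0.14) ≈ 3.2203.
So M = m × MB = 3.2203 × 8.75 ≈ 28.1776 million.

28.18 million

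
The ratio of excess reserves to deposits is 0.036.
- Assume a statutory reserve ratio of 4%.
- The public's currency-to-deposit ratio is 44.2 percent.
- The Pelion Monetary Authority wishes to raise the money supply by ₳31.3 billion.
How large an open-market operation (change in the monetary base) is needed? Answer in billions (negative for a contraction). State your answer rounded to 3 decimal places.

The money multiplier is m = (1 + c) / (rr + e + c) = (1 + 0.442) / (0.04 + 0.036 + 0.442) ≈ 2.783784.
ΔMB = ΔM / m = (+31.3) / 2.783784 ≈ 11.2437 billion.

₳11.244 billion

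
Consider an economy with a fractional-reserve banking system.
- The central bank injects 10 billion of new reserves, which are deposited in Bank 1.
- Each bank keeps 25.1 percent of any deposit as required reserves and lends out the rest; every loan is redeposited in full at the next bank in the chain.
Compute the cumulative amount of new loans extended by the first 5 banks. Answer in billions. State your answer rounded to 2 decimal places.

22.81 billion

Bank i lends (1 − rr)^i of the original deposit: Bank 1 lends 10·0.7490 = 7.4900, Bank 2 lends 10·0.7490² ≈ 5.6100, and so on.
Summing a geometric series: total = 10·[0.7490·(1 − 0.7490^5) / (1 − 0.7490)] ≈ 22.8064 billion.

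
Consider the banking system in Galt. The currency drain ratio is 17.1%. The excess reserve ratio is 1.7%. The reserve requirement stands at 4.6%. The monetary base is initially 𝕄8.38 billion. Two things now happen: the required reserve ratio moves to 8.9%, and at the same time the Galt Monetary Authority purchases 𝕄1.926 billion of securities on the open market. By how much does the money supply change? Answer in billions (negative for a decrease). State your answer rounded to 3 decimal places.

Before: m₁ = (1 + 0.171) / (0.046 + 0.017 + 0.171) ≈ 5.004274, MB₁ = 8.38, so M₁ = 5.004274 × 8.38 ≈ 41.9358 billion.
After: m₂ = (1 + 0.171) / (0.089 + 0.017 + 0.171) ≈ 4.227437, MB₂ = 8.38 + 1.926 = 10.306, so M₂ = 4.227437 × 10.306 ≈ 43.568 billion.
ΔM = M₂ − M₁ = 43.568 − 41.9358 = 1.6322 billion.

𝕄1.632 billion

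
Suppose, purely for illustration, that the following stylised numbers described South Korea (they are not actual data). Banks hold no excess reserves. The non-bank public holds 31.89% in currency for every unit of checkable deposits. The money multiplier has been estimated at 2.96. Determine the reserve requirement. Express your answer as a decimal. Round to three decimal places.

0.127

Using m = 2.96. Since m = (1 + c)/(c + rr + e), the denominator satisfies c + rr + e = (1 + c)/m = (1 + 0.3189) / 2.96 ≈ 0.445574.
With c = 0.3189 and e = 0, the reserve requirement is 0.445574 − 0.3189 − 0 = 0.126674.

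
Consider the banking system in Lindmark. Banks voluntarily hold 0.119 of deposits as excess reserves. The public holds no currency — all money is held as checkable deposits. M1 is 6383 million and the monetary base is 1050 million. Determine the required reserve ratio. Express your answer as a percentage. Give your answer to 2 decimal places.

4.55%

Using m = M/MB = 6383/1050 ≈ 6.079048. Since m = (1 + c)/(c + rr + e), the denominator satisfies c + rr + e = (1 + c)/m = (1 + 0) / 6.079048 ≈ 0.164499.
With c = 0 and e = 0.119, the required reserve ratio is 0.164499 − 0 − 0.119 = 0.045499.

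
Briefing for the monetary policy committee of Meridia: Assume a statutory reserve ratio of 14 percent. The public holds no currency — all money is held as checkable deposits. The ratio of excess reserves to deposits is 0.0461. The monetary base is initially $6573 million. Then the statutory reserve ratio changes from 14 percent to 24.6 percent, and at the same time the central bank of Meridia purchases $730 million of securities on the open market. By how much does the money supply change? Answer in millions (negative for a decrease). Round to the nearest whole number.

Before: m₁ = 1 / (0.14 + 0.0461) ≈ 5.37346, MB₁ = 6573, so M₁ = 5.37346 × 6573 ≈ 35319.7526 million.
After: m₂ = 1 / (0.246 + 0.0461) ≈ 3.42349, MB₂ = 6573 + 730 = 7303, so M₂ = 3.42349 × 7303 ≈ 25001.7475 million.
ΔM = M₂ − M₁ = 25001.7475 − 35319.7526 = -10318.0051 million.

-10318 million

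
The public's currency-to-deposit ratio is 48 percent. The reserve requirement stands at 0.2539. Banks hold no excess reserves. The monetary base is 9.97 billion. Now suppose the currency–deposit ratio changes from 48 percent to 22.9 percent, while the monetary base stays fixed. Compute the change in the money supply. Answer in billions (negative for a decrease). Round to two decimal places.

Initially m₁ = (1 + 0.48) / (0.2539 + 0.48) ≈ 2.0166, so M₁ = 2.0166 × 9.97 ≈ 20.1055 billion.
After the change m₂ = (1 + 0.229) / (0.2539 + 0.229) ≈ 2.5450, so M₂ = 2.5450 × 9.97 ≈ 25.3737 billion.
ΔM = M₂ − M₁ = 25.3737 − 20.1055 = 5.2682 billion.

5.27 billion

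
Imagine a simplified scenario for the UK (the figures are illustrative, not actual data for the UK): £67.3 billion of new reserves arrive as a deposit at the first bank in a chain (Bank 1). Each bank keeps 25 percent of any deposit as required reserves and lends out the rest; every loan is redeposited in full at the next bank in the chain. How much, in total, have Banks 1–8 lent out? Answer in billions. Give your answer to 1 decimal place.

Bank i lends (1 − rr)^i of the original deposit: Bank 1 lends 67.3·0.7500 = 50.4750, Bank 2 lends 67.3·0.7500² ≈ 37.8562, and so on.
Summing a geometric series: total = 67.3·[0.7500·(1 − 0.7500^8) / (1 − 0.7500)] ≈ 181.6872 billion.

£181.7 billion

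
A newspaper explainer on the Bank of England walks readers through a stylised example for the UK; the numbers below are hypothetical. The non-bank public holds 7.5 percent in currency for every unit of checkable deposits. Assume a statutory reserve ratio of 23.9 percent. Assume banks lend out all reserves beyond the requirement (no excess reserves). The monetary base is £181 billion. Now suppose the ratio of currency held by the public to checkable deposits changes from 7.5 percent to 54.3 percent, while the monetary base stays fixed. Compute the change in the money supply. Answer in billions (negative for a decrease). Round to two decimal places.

Initially m₁ = (1 + 0.075) / (0.239 + 0.075) ≈ 3.423567, so M₁ = 3.423567 × 181 ≈ 619.6656 billion.
After the change m₂ = (1 + 0.543) / (0.239 + 0.543) ≈ 1.973146, so M₂ = 1.973146 × 181 ≈ 357.1394 billion.
ΔM = M₂ − M₁ = 357.1394 − 619.6656 = -262.5262 billion.

-262.53 billion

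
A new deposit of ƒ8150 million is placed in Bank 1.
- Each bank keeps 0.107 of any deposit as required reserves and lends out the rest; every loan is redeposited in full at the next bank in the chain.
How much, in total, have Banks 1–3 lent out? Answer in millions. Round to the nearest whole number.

Bank i lends (1 − rr)^i of the original deposit: Bank 1 lends 8150·0.8930 = 7277.9500, Bank 2 lends 8150·0.8930² ≈ 6499.2094, and so on.
Summing a geometric series: total = 8150·[0.8930·(1 − 0.8930^3) / (1 − 0.8930)] ≈ 19580.9533 million.

ƒ19581 million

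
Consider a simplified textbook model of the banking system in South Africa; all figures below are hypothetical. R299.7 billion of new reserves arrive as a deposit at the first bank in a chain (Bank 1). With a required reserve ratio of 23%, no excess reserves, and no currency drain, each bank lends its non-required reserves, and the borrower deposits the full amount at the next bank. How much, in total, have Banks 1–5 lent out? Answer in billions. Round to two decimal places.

R731.76 billion

Bank i lends (1 − rr)^i of the original deposit: Bank 1 lends 299.7·0.7700 = 230.7690, Bank 2 lends 299.7·0.7700² ≈ 177.6921, and so on.
Summing a geometric series: total = 299.7·[0.7700·(1 − 0.7700^5) / (1 − 0.7700)] ≈ 731.7601 billion.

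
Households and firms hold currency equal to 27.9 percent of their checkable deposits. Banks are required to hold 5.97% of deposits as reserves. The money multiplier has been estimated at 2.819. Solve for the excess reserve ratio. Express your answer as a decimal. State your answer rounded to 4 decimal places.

0.1150

Using m = 2.819. Since m = (1 + c)/(c + rr + e), the denominator satisfies c + rr + e = (1 + c)/m = (1 + 0.279) / 2.819 ≈ 0.453707.
With c = 0.279 and rr = 0.0597, the excess reserve ratio is 0.453707 − 0.279 − 0.0597 = 0.115007.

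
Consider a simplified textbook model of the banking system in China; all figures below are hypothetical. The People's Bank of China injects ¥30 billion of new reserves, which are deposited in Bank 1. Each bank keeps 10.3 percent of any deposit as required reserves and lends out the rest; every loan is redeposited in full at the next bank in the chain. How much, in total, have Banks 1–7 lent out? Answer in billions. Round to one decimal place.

¥139.2 billion

Bank i lends (1 − rr)^i of the original deposit: Bank 1 lends 30·0.8970 = 26.9100, Bank 2 lends 30·0.8970² ≈ 24.1383, and so on.
Summing a geometric series: total = 30·[0.8970·(1 − 0.8970^7) / (1 − 0.8970)] ≈ 139.1880 billion.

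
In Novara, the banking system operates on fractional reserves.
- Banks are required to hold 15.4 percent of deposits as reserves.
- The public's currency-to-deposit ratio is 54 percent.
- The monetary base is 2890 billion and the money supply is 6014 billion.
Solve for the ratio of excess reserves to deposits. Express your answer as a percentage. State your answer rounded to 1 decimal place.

4.6%

Using m = M/MB = 6014/2890 ≈ 2.080969. Since m = (1 + c)/(c + rr + e), the denominator satisfies c + rr + e = (1 + c)/m = (1 + 0.54) / 2.080969 ≈ 0.740040.
With c = 0.54 and rr = 0.154, the ratio of excess reserves to deposits is 0.740040 − 0.54 − 0.154 = 0.04604.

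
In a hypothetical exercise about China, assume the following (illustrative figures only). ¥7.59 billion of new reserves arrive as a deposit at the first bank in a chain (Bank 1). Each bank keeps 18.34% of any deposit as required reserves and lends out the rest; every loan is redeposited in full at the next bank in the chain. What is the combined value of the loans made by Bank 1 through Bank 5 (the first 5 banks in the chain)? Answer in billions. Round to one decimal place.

¥21.5 billion

Bank i lends (1 − rr)^i of the original deposit: Bank 1 lends 7.59·0.8166 ≈ 6.1980, Bank 2 lends 7.59·0.8166² ≈ 5.0613, and so on.
Summing a geometric series: total = 7.59·[0.8166·(1 − 0.8166^5) / (1 − 0.8166)] ≈ 21.5234 billion.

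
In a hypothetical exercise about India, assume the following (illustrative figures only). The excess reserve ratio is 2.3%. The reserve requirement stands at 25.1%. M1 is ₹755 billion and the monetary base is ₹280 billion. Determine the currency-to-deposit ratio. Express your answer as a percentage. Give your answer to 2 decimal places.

Using m = M/MB = 755/280 ≈ 2.696429. From m = (1 + c)/(c + rr + e), rearranging gives 1 + c = m·(c + rr + e), so c·(1 − m) = m·(rr + e) − 1.
Hence c = [m·(rr + e) − 1]/(1 − m) = [2.696429 × (0.251 + 0.023) − 1] / (1 − 2.696429) ≈ 0.153958.

15.40%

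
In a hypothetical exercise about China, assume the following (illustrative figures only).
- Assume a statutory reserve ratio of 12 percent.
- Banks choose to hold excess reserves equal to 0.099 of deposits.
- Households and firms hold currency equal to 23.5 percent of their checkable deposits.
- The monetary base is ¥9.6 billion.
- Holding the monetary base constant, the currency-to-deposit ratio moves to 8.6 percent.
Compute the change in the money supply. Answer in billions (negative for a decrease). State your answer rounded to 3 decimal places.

Initially m₁ = (1 + 0.235) / (0.12 + 0.099 + 0.235) ≈ 2.72026, so M₁ = 2.72026 × 9.6 ≈ 26.1145 billion.
After the change m₂ = (1 + 0.086) / (0.12 + 0.099 + 0.086) ≈ 3.56066, so M₂ = 3.56066 × 9.6 ≈ 34.1823 billion.
ΔM = M₂ − M₁ = 34.1823 − 26.1145 = 8.0678 billion.

¥8.068 billion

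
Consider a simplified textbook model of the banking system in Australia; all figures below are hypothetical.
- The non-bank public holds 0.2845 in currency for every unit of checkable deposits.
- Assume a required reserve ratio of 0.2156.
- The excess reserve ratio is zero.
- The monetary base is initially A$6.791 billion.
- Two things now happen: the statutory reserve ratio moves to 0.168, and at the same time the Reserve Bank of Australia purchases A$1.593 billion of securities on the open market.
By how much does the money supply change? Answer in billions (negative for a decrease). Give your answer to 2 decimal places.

Before: m₁ = (1 + 0.2845) / (0.2156 + 0.2845) ≈ 2.5685, MB₁ = 6.791, so M₁ = 2.5685 × 6.791 ≈ 17.4427 billion.
After: m₂ = (1 + 0.2845) / (0.168 + 0.2845) ≈ 2.8387, MB₂ = 6.791 + 1.593 = 8.384, so M₂ = 2.8387 × 8.384 ≈ 23.7997 billion.
ΔM = M₂ − M₁ = 23.7997 − 17.4427 = 6.357 billion.

A$6.36 billion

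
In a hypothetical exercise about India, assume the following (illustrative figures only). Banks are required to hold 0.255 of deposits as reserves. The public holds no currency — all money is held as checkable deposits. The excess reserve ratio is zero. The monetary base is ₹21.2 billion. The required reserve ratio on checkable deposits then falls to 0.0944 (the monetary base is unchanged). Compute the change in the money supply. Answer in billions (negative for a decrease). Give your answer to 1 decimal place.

₹141.4 billion

Initially m₁ = 1 / (0.255) ≈ 3.9216, so M₁ = 3.9216 × 21.2 ≈ 83.1379 billion.
After the change m₂ = 1 / (0.0944) ≈ 10.5932, so M₂ = 10.5932 × 21.2 ≈ 224.5758 billion.
ΔM = M₂ − M₁ = 224.5758 − 83.1379 = 141.4379 billion.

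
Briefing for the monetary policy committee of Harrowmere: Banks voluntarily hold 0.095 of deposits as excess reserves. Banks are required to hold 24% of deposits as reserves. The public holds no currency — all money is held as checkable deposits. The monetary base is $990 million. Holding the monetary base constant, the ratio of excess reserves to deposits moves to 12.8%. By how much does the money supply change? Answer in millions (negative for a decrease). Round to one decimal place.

Initially m₁ = 1 / (0.24 + 0.095) ≈ 2.98507, so M₁ = 2.98507 × 990 = 2955.2193 million.
After the change m₂ = 1 / (0.24 + 0.128) ≈ 2.71739, so M₂ = 2.71739 × 990 = 2690.2161 million.
ΔM = M₂ − M₁ = 2690.2161 − 2955.2193 = -265.0032 million.

-265.0 million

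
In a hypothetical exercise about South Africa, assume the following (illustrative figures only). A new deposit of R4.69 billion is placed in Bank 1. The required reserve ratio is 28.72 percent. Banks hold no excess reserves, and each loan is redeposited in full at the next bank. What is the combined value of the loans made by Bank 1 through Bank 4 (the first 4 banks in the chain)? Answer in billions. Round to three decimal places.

R8.635 billion

Bank i lends (1 − rr)^i of the original deposit: Bank 1 lends 4.69·0.7128 ≈ 3.3430, Bank 2 lends 4.69·0.7128² ≈ 2.3829, and so on.
Summing a geometric series: total = 4.69·[0.7128·(1 − 0.7128^4) / (1 − 0.7128)] ≈ 8.6352 billion.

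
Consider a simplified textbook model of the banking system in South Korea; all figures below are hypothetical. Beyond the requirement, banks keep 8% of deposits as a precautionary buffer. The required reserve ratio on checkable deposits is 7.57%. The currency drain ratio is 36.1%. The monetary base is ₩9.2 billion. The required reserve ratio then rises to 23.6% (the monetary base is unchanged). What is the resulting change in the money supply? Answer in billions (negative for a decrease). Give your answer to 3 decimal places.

-5.738 billion

Initially m₁ = (1 + 0.361) / (0.0757 + 0.08 + 0.361) ≈ 2.63402, so M₁ = 2.63402 × 9.2 ≈ 24.233 billion.
After the change m₂ = (1 + 0.361) / (0.236 + 0.08 + 0.361) ≈ 2.01034, so M₂ = 2.01034 × 9.2 ≈ 18.4951 billion.
ΔM = M₂ − M₁ = 18.4951 − 24.233 = -5.7379 billion.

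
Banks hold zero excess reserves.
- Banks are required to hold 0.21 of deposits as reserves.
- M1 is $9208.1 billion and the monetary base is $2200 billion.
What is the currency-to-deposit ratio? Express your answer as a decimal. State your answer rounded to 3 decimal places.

Using m = M/MB = 9208.1/2200 = 4.185500. From m = (1 + c)/(c + rr + e), rearranging gives 1 + c = m·(c + rr + e), so c·(1 − m) = m·(rr + e) − 1.
Hence c = [m·(rr + e) − 1]/(1 − m) = [4.185500 × (0.21 + 0) − 1] / (1 − 4.185500) ≈ 0.037999.

0.038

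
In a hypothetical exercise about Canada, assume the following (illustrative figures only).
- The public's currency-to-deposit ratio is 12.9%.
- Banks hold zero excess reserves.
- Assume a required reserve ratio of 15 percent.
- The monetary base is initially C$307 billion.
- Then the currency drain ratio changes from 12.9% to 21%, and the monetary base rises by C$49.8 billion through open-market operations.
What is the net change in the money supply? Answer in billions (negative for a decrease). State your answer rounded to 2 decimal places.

-43.06 billion

Before: m₁ = (1 + 0.129) / (0.15 + 0.129) ≈ 4.046595, MB₁ = 307, so M₁ = 4.046595 × 307 ≈ 1242.3047 billion.
After: m₂ = (1 + 0.21) / (0.15 + 0.21) ≈ 3.361111, MB₂ = 307 + 49.8 = 356.8, so M₂ = 3.361111 × 356.8 ≈ 1199.2444 billion.
ΔM = M₂ − M₁ = 1199.2444 − 1242.3047 = -43.0603 billion.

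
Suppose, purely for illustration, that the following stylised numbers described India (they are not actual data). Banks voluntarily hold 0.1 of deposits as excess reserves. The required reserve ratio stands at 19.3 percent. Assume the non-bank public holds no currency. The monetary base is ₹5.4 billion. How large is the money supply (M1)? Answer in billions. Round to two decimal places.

₹18.43 billion

The money multiplier is m = 1 / (rr + e) = 1 / (0.193 + 0.1) ≈ 3.4130.
So M = m × MB = 3.4130 × 5.4 = 18.4302 billion.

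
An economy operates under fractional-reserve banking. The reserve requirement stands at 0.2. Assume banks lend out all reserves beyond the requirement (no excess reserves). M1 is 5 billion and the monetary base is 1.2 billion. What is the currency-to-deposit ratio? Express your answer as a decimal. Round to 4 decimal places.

0.0526

Using m = M/MB = 5/1.2 ≈ 4.166667. From m = (1 + c)/(c + rr + e), rearranging gives 1 + c = m·(c + rr + e), so c·(1 − m) = m·(rr + e) − 1.
Hence c = [m·(rr + e) − 1]/(1 − m) = [4.166667 × (0.2 + 0) − 1] / (1 − 4.166667) ≈ 0.052632.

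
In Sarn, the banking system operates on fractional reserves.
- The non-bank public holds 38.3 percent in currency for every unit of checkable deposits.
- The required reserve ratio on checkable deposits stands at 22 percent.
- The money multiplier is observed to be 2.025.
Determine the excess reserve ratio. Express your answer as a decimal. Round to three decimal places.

Using m = 2.025. Since m = (1 + c)/(c + rr + e), the denominator satisfies c + rr + e = (1 + c)/m = (1 + 0.383) / 2.025 ≈ 0.682963.
With c = 0.383 and rr = 0.22, the excess reserve ratio is 0.682963 − 0.383 − 0.22 = 0.079963.

0.080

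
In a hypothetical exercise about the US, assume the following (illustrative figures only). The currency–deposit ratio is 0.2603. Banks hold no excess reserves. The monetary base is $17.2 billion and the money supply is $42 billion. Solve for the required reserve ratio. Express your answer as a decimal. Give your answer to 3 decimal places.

0.256

Using m = M/MB = 42/17.2 ≈ 2.441860. Since m = (1 + c)/(c + rr + e), the denominator satisfies c + rr + e = (1 + c)/m = (1 + 0.2603) / 2.441860 ≈ 0.516123.
With c = 0.2603 and e = 0, the required reserve ratio is 0.516123 − 0.2603 − 0 = 0.255823.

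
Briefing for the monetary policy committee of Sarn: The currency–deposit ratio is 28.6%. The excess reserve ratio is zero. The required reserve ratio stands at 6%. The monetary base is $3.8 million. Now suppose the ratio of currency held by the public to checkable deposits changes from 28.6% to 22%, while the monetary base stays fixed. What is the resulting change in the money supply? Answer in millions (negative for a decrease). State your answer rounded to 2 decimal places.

$2.43 million

Initially m₁ = (1 + 0.286) / (0.06 + 0.286) ≈ 3.7168, so M₁ = 3.7168 × 3.8 ≈ 14.1238 million.
After the change m₂ = (1 + 0.22) / (0.06 + 0.22) ≈ 4.3571, so M₂ = 4.3571 × 3.8 ≈ 16.557 million.
ΔM = M₂ − M₁ = 16.557 − 14.1238 = 2.4332 million.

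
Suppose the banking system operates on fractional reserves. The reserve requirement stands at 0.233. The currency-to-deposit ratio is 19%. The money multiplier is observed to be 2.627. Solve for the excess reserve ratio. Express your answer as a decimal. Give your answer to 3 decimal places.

0.030

Using m = 2.627. Since m = (1 + c)/(c + rr + e), the denominator satisfies c + rr + e = (1 + c)/m = (1 + 0.19) / 2.627 ≈ 0.452988.
With c = 0.19 and rr = 0.233, the excess reserve ratio is 0.452988 − 0.19 − 0.233 = 0.029988.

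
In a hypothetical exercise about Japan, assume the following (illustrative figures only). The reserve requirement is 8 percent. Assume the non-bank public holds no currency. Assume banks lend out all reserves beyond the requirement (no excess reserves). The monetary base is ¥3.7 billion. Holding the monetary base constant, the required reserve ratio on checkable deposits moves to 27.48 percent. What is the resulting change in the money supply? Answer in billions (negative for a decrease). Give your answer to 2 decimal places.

-32.79 billion

Initially m₁ = 1 / (0.08) = 12.5, so M₁ = 12.5 × 3.7 = 46.25 billion.
After the change m₂ = 1 / (0.2748) ≈ 3.6390, so M₂ = 3.6390 × 3.7 = 13.4643 billion.
ΔM = M₂ − M₁ = 13.4643 − 46.25 = -32.7857 billion.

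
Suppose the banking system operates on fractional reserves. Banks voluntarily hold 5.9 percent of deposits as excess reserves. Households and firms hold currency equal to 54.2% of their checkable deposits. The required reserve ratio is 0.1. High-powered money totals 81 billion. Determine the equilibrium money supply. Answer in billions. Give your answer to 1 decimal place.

178.2 billion

The money multiplier is m = (1 + c) / (rr + e + c) = (1 + 0.542) / (0.1 + 0.059 + 0.542) ≈ 2.1997.
So M = m × MB = 2.1997 × 81 = 178.1757 billion.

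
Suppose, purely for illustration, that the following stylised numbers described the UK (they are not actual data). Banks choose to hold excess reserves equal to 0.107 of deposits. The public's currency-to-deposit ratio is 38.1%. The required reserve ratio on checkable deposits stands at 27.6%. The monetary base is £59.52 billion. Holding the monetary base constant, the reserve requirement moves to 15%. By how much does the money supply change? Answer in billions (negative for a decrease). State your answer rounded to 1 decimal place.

Initially m₁ = (1 + 0.381) / (0.276 + 0.107 + 0.381) ≈ 1.8076, so M₁ = 1.8076 × 59.52 ≈ 107.5884 billion.
After the change m₂ = (1 + 0.381) / (0.15 + 0.107 + 0.381) ≈ 2.1646, so M₂ = 2.1646 × 59.52 ≈ 128.837 billion.
ΔM = M₂ − M₁ = 128.837 − 107.5884 = 21.2486 billion.

£21.2 billion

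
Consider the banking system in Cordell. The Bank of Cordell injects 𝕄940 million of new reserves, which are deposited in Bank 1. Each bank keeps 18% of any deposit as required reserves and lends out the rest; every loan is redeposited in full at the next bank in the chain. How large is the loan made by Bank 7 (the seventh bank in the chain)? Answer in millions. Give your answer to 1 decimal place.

𝕄234.3 million

Each bank lends a fraction (1 − rr) = 0.8200 of the deposit it receives, so Bank 7 receives 940·0.8200^6 and lends 940·0.8200^7 ≈ 234.3283 million.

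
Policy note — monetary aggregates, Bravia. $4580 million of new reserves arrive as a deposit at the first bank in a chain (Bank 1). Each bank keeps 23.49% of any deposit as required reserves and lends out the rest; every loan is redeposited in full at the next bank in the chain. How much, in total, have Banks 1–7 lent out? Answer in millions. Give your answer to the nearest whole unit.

Bank i lends (1 − rr)^i of the original deposit: Bank 1 lends 4580·0.7651 = 3504.1580, Bank 2 lends 4580·0.7651² ≈ 2681.0313, and so on.
Summing a geometric series: total = 4580·[0.7651·(1 − 0.7651^7) / (1 − 0.7651)] ≈ 12628.2248 million.

$12628 million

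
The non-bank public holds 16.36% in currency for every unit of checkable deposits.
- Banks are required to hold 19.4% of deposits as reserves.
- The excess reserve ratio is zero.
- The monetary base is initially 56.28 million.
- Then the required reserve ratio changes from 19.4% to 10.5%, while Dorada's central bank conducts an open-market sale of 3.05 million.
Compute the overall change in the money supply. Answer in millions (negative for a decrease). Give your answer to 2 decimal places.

47.47 million

Before: m₁ = (1 + 0.1636) / (0.194 + 0.1636) ≈ 3.25391, MB₁ = 56.28, so M₁ = 3.25391 × 56.28 ≈ 183.1301 million.
After: m₂ = (1 + 0.1636) / (0.105 + 0.1636) ≈ 4.33209, MB₂ = 56.28 − 3.05 = 53.23, so M₂ = 4.33209 × 53.23 ≈ 230.5972 million.
ΔM = M₂ − M₁ = 230.5972 − 183.1301 = 47.4671 million.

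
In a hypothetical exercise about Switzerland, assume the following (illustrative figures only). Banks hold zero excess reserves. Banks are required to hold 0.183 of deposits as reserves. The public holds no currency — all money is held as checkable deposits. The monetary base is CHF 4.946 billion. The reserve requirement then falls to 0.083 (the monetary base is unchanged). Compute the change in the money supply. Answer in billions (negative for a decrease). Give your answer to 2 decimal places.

CHF 32.56 billion

Initially m₁ = 1 / (0.183) ≈ 5.4645, so M₁ = 5.4645 × 4.946 ≈ 27.0274 billion.
After the change m₂ = 1 / (0.083) ≈ 12.0482, so M₂ = 12.0482 × 4.946 ≈ 59.5904 billion.
ΔM = M₂ − M₁ = 59.5904 − 27.0274 = 32.563 billion.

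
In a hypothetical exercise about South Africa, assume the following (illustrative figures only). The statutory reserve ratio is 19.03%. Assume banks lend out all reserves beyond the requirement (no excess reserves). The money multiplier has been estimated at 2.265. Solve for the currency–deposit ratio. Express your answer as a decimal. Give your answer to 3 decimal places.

0.450

Using m = 2.265. From m = (1 + c)/(c + rr + e), rearranging gives 1 + c = m·(c + rr + e), so c·(1 − m) = m·(rr + e) − 1.
Hence c = [m·(rr + e) − 1]/(1 − m) = [2.265 × (0.1903 + 0) − 1] / (1 − 2.265) ≈ 0.449779.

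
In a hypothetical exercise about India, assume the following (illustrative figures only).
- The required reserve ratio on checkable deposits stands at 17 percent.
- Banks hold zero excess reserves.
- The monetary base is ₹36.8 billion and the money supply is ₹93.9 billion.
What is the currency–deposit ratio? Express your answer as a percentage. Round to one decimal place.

Using m = M/MB = 93.9/36.8 ≈ 2.551630. From m = (1 + c)/(c + rr + e), rearranging gives 1 + c = m·(c + rr + e), so c·(1 − m) = m·(rr + e) − 1.
Hence c = [m·(rr + e) − 1]/(1 − m) = [2.551630 × (0.17 + 0) − 1] / (1 − 2.551630) ≈ 0.364921.

36.5%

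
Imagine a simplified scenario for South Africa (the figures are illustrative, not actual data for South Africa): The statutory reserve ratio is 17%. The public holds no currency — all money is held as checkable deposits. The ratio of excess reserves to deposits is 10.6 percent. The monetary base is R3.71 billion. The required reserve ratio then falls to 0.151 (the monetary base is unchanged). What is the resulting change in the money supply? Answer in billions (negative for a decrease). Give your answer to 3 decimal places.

R0.994 billion

Initially m₁ = 1 / (0.17 + 0.106) ≈ 3.62319, so M₁ = 3.62319 × 3.71 ≈ 13.442 billion.
After the change m₂ = 1 / (0.151 + 0.106) ≈ 3.89105, so M₂ = 3.89105 × 3.71 ≈ 14.4358 billion.
ΔM = M₂ − M₁ = 14.4358 − 13.442 = 0.9938 billion.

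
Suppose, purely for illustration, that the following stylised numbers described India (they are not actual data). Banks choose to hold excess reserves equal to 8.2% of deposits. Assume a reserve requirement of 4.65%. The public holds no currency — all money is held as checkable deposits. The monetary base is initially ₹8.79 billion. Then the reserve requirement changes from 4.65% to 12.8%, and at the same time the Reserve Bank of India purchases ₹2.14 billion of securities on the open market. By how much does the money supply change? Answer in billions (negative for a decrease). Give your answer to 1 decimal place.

Before: m₁ = 1 / (0.0465 + 0.082) ≈ 7.7821, MB₁ = 8.79, so M₁ = 7.7821 × 8.79 ≈ 68.4047 billion.
After: m₂ = 1 / (0.128 + 0.082) ≈ 4.7619, MB₂ = 8.79 + 2.14 = 10.93, so M₂ = 4.7619 × 10.93 ≈ 52.0476 billion.
ΔM = M₂ − M₁ = 52.0476 − 68.4047 = -16.3571 billion.

-16.4 billion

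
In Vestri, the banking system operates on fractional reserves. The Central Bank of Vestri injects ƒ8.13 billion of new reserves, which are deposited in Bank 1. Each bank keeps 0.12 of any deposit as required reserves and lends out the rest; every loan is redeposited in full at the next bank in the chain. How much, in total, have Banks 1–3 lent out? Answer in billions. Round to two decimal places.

Bank i lends (1 − rr)^i of the original deposit: Bank 1 lends 8.13·0.8800 = 7.1544, Bank 2 lends 8.13·0.8800² ≈ 6.2959, and so on.
Summing a geometric series: total = 8.13·[0.8800·(1 − 0.8800^3) / (1 − 0.8800)] ≈ 18.9906 billion.

ƒ18.99 billion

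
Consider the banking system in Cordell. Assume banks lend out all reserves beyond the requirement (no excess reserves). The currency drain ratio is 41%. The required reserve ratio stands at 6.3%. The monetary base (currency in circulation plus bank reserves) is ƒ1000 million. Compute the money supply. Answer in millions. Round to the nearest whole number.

The money multiplier is m = (1 + c) / (rr + c) = (1 + 0.41) / (0.063 + 0.41) ≈ 2.9810.
So M = m × MB = 2.9810 × 1000 = 2981 million.

ƒ2981 million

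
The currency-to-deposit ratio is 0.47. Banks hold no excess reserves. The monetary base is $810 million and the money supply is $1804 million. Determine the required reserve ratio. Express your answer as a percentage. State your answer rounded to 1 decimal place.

19.0%

Using m = M/MB = 1804/810 ≈ 2.227160. Since m = (1 + c)/(c + rr + e), the denominator satisfies c + rr + e = (1 + c)/m = (1 + 0.47) / 2.227160 ≈ 0.660033.
With c = 0.47 and e = 0, the required reserve ratio is 0.660033 − 0.47 − 0 = 0.190033.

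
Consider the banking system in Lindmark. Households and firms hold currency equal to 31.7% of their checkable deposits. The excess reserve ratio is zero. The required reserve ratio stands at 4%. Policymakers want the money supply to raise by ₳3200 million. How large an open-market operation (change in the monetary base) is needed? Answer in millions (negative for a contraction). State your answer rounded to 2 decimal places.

The money multiplier is m = (1 + c) / (rr + c) = (1 + 0.317) / (0.04 + 0.317) ≈ 3.6890756.
ΔMB = ΔM / m = (+3200) / 3.6890756 ≈ 867.426 million.

₳867.43 million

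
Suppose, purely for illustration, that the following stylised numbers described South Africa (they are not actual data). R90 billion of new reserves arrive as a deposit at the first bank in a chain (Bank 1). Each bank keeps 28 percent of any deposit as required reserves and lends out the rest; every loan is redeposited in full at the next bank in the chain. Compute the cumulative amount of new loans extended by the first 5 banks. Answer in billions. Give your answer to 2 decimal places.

R186.65 billion

Bank i lends (1 − rr)^i of the original deposit: Bank 1 lends 90·0.7200 = 64.8000, Bank 2 lends 90·0.7200² = 46.6560, and so on.
Summing a geometric series: total = 90·[0.7200·(1 − 0.7200^5) / (1 − 0.7200)] ≈ 186.6490 billion.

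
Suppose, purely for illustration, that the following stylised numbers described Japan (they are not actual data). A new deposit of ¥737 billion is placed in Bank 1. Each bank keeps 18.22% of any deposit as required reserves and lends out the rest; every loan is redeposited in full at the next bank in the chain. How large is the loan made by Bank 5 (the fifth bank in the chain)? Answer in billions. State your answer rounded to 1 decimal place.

¥269.6 billion

Each bank lends a fraction (1 − rr) = 0.8178 of the deposit it receives, so Bank 5 receives 737·0.8178^4 and lends 737·0.8178^5 ≈ 269.5895 billion.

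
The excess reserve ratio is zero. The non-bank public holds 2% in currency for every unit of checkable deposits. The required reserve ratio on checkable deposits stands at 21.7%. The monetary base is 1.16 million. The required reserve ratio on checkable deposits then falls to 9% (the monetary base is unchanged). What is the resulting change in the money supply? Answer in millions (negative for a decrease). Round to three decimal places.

Initially m₁ = (1 + 0.02) / (0.217 + 0.02) ≈ 4.30380, so M₁ = 4.30380 × 1.16 ≈ 4.9924 million.
After the change m₂ = (1 + 0.02) / (0.09 + 0.02) ≈ 9.27273, so M₂ = 9.27273 × 1.16 ≈ 10.7564 million.
ΔM = M₂ − M₁ = 10.7564 − 4.9924 = 5.764 million.

5.764 million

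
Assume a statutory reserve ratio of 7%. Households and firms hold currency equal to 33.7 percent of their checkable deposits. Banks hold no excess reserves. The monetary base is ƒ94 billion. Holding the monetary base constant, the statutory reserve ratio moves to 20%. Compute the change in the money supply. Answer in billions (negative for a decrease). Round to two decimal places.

Initially m₁ = (1 + 0.337) / (0.07 + 0.337) ≈ 3.28501, so M₁ = 3.28501 × 94 ≈ 308.7909 billion.
After the change m₂ = (1 + 0.337) / (0.2 + 0.337) ≈ 2.48976, so M₂ = 2.48976 × 94 ≈ 234.0374 billion.
ΔM = M₂ − M₁ = 234.0374 − 308.7909 = -74.7535 billion.

-74.75 billion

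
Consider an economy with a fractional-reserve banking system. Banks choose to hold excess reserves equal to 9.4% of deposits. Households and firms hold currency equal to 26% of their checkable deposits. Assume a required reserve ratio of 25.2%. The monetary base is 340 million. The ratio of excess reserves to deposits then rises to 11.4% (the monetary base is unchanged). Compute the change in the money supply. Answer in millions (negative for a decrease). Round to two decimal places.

Initially m₁ = (1 + 0.26) / (0.252 + 0.094 + 0.26) ≈ 2.079208, so M₁ = 2.079208 × 340 ≈ 706.9307 million.
After the change m₂ = (1 + 0.26) / (0.252 + 0.114 + 0.26) ≈ 2.012780, so M₂ = 2.012780 × 340 = 684.3452 million.
ΔM = M₂ − M₁ = 684.3452 − 706.9307 = -22.5855 million.

-22.59 million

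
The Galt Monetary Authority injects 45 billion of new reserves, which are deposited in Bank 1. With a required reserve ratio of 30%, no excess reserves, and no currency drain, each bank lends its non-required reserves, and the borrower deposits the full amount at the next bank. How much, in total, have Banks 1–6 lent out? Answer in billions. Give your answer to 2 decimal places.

Bank i lends (1 − rr)^i of the original deposit: Bank 1 lends 45·0.7000 = 31.5000, Bank 2 lends 45·0.7000² = 22.0500, and so on.
Summing a geometric series: total = 45·[0.7000·(1 − 0.7000^6) / (1 − 0.7000)] ≈ 92.6469 billion.

92.65 billion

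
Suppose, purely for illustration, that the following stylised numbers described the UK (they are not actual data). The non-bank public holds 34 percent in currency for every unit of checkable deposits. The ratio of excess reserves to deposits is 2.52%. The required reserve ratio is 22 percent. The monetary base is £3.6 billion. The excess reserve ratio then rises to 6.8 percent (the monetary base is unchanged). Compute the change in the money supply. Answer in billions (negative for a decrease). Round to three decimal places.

Initially m₁ = (1 + 0.34) / (0.22 + 0.0252 + 0.34) ≈ 2.28982, so M₁ = 2.28982 × 3.6 ≈ 8.2434 billion.
After the change m₂ = (1 + 0.34) / (0.22 + 0.068 + 0.34) ≈ 2.13376, so M₂ = 2.13376 × 3.6 ≈ 7.6815 billion.
ΔM = M₂ − M₁ = 7.6815 − 8.2434 = -0.5619 billion.

-0.562 billion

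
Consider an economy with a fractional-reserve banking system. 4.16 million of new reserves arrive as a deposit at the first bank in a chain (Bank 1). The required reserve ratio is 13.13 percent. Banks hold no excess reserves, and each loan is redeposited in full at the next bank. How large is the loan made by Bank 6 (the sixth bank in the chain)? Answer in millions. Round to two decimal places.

1.79 million

Each bank lends a fraction (1 − rr) = 0.8687 of the deposit it receives, so Bank 6 receives 4.16·0.8687^5 and lends 4.16·0.8687^6 ≈ 1.7878 million.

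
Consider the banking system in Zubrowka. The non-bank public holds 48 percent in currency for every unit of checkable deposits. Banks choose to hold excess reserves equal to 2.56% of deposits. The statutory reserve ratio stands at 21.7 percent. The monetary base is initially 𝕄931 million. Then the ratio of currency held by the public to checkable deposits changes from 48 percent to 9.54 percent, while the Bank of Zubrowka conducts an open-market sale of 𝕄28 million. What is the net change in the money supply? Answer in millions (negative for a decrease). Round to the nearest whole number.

Before: m₁ = (1 + 0.48) / (0.217 + 0.0256 + 0.48) ≈ 2.0482, MB₁ = 931, so M₁ = 2.0482 × 931 = 1906.8742 million.
After: m₂ = (1 + 0.0954) / (0.217 + 0.0256 + 0.0954) ≈ 3.2408, MB₂ = 931 − 28 = 903, so M₂ = 3.2408 × 903 = 2926.4424 million.
ΔM = M₂ − M₁ = 2926.4424 − 1906.8742 = 1019.5682 million.

𝕄1020 million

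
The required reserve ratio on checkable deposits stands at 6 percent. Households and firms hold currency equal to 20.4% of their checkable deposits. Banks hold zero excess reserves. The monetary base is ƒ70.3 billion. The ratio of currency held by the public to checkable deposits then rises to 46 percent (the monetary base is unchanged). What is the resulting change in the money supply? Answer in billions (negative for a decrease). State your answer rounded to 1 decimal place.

-123.2 billion

Initially m₁ = (1 + 0.204) / (0.06 + 0.204) ≈ 4.5606, so M₁ = 4.5606 × 70.3 ≈ 320.6102 billion.
After the change m₂ = (1 + 0.46) / (0.06 + 0.46) ≈ 2.8077, so M₂ = 2.8077 × 70.3 ≈ 197.3813 billion.
ΔM = M₂ − M₁ = 197.3813 − 320.6102 = -123.2289 billion.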